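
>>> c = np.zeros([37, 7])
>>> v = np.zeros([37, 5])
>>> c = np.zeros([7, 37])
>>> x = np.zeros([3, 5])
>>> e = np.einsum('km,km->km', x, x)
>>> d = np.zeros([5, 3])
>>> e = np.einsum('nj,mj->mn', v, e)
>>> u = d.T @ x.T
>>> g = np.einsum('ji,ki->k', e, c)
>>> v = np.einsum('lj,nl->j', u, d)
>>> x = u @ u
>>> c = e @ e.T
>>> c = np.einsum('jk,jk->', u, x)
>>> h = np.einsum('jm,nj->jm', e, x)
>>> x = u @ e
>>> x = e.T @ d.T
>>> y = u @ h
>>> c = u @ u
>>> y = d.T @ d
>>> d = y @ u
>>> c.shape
(3, 3)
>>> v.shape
(3,)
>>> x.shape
(37, 5)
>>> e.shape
(3, 37)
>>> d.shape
(3, 3)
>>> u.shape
(3, 3)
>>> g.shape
(7,)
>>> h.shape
(3, 37)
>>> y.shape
(3, 3)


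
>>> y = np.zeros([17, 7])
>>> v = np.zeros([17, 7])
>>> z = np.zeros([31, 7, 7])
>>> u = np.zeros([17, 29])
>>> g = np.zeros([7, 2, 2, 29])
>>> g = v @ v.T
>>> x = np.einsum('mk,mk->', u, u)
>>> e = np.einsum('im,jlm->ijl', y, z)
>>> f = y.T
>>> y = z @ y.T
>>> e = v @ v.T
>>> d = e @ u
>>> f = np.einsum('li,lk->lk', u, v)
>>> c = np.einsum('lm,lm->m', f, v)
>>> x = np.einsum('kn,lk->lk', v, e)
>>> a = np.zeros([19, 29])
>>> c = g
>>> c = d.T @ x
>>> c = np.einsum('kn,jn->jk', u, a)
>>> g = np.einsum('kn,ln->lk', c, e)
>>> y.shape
(31, 7, 17)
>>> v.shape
(17, 7)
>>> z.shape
(31, 7, 7)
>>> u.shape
(17, 29)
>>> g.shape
(17, 19)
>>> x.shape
(17, 17)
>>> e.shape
(17, 17)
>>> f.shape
(17, 7)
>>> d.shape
(17, 29)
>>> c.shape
(19, 17)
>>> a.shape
(19, 29)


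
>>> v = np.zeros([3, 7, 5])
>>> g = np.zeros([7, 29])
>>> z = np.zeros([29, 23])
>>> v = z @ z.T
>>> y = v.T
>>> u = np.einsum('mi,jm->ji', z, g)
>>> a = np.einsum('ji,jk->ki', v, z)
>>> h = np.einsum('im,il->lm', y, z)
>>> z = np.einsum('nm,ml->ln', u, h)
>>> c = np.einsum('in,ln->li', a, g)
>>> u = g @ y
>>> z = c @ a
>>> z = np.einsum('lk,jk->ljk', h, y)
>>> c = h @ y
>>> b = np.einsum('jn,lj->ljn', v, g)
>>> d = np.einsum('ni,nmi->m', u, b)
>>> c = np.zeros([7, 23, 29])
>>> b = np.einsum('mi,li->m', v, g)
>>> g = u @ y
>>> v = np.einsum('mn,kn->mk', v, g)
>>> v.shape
(29, 7)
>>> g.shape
(7, 29)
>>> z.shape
(23, 29, 29)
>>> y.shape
(29, 29)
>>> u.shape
(7, 29)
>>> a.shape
(23, 29)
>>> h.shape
(23, 29)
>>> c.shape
(7, 23, 29)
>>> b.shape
(29,)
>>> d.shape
(29,)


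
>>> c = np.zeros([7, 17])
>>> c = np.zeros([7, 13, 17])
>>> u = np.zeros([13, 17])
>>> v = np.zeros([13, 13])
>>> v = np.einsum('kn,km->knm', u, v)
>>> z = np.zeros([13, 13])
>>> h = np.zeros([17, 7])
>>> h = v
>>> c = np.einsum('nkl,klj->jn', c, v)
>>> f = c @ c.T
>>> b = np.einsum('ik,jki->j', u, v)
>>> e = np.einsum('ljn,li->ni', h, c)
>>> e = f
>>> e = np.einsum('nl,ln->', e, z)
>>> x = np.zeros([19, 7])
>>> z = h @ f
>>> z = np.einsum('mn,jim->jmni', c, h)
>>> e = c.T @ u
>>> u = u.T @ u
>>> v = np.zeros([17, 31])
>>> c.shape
(13, 7)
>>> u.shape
(17, 17)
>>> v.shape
(17, 31)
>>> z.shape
(13, 13, 7, 17)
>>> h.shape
(13, 17, 13)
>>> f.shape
(13, 13)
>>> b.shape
(13,)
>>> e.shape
(7, 17)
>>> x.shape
(19, 7)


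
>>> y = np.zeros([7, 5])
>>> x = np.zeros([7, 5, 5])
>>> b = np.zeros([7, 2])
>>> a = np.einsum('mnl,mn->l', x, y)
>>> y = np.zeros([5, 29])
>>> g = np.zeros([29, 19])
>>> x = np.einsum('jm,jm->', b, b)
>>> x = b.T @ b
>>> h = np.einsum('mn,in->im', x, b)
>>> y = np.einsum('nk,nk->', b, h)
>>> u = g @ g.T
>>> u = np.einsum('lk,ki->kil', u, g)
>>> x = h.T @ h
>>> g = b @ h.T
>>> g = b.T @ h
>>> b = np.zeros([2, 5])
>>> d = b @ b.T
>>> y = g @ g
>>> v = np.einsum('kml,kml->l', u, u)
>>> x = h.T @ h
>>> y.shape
(2, 2)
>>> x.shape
(2, 2)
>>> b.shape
(2, 5)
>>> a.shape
(5,)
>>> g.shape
(2, 2)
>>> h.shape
(7, 2)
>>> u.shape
(29, 19, 29)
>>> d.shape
(2, 2)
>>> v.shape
(29,)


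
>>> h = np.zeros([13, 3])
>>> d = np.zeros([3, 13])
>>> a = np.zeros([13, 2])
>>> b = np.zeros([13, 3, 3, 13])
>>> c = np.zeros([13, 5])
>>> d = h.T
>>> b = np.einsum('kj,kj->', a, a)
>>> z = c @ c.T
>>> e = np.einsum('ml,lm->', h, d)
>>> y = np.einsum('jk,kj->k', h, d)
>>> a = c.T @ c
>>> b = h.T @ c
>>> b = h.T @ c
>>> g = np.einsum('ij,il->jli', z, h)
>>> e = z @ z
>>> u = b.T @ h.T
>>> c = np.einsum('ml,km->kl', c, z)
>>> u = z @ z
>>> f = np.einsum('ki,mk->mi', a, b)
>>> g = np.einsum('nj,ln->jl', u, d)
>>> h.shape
(13, 3)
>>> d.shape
(3, 13)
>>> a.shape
(5, 5)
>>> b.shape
(3, 5)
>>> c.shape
(13, 5)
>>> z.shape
(13, 13)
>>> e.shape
(13, 13)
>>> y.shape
(3,)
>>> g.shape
(13, 3)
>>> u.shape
(13, 13)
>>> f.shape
(3, 5)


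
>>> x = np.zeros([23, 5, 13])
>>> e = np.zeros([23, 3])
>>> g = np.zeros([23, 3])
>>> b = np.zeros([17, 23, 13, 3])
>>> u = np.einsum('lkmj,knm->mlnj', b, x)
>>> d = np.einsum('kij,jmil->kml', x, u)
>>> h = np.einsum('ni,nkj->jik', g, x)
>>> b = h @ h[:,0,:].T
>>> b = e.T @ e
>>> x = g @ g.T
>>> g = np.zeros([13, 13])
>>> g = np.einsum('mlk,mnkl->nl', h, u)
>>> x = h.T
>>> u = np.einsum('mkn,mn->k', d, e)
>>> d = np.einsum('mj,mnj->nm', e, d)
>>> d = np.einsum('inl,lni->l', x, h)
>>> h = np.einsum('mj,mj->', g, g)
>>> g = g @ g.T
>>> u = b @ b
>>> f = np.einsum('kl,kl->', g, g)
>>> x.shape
(5, 3, 13)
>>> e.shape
(23, 3)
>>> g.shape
(17, 17)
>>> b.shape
(3, 3)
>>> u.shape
(3, 3)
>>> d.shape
(13,)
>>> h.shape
()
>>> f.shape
()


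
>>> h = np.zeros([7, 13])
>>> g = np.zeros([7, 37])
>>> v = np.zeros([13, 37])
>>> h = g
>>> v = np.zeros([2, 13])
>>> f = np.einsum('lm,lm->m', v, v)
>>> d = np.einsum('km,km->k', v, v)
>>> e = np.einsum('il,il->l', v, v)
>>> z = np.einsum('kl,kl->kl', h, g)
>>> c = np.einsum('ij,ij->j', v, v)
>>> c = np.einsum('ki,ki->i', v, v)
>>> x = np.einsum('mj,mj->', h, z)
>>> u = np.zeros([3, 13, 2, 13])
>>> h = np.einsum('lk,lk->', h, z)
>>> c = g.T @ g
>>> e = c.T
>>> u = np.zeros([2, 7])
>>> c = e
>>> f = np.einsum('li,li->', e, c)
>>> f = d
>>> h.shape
()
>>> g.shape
(7, 37)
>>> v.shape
(2, 13)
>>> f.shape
(2,)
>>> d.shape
(2,)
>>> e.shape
(37, 37)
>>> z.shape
(7, 37)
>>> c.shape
(37, 37)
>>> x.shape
()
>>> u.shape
(2, 7)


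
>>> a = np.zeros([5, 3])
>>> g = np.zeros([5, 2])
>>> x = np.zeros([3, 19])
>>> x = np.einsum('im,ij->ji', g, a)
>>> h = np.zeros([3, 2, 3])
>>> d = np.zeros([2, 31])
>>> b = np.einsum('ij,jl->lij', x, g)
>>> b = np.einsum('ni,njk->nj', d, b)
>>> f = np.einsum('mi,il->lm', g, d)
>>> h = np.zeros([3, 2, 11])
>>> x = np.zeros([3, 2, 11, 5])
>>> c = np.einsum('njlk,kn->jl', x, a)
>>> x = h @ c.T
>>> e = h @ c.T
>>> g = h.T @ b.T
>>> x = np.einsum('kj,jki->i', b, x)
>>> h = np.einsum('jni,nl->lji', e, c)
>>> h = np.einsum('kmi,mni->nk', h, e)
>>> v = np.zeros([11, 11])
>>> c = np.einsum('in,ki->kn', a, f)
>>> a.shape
(5, 3)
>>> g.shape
(11, 2, 2)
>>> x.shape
(2,)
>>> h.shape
(2, 11)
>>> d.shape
(2, 31)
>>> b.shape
(2, 3)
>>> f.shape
(31, 5)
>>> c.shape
(31, 3)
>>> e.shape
(3, 2, 2)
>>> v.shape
(11, 11)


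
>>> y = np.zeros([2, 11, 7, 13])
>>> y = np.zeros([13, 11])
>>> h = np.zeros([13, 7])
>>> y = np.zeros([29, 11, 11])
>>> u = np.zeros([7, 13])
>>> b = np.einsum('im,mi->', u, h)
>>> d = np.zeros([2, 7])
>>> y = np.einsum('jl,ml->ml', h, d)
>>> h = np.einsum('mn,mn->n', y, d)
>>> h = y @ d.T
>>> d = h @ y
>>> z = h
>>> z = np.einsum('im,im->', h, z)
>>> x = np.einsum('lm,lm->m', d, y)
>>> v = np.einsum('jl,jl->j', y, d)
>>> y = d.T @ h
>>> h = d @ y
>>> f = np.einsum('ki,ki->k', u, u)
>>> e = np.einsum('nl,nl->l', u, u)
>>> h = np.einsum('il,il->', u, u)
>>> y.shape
(7, 2)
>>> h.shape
()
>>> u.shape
(7, 13)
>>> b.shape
()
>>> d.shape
(2, 7)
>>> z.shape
()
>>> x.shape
(7,)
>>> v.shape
(2,)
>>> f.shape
(7,)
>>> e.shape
(13,)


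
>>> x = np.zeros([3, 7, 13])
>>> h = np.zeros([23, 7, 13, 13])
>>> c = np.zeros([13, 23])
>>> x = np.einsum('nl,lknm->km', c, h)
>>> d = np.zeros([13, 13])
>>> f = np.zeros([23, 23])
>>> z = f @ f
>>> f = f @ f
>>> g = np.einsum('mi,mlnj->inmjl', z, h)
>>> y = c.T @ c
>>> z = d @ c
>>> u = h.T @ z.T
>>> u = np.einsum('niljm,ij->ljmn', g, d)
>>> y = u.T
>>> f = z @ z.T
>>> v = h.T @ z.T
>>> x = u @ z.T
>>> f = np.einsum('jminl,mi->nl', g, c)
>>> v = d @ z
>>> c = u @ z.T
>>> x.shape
(23, 13, 7, 13)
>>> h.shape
(23, 7, 13, 13)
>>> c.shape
(23, 13, 7, 13)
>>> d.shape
(13, 13)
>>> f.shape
(13, 7)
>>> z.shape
(13, 23)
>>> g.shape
(23, 13, 23, 13, 7)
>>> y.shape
(23, 7, 13, 23)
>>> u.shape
(23, 13, 7, 23)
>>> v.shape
(13, 23)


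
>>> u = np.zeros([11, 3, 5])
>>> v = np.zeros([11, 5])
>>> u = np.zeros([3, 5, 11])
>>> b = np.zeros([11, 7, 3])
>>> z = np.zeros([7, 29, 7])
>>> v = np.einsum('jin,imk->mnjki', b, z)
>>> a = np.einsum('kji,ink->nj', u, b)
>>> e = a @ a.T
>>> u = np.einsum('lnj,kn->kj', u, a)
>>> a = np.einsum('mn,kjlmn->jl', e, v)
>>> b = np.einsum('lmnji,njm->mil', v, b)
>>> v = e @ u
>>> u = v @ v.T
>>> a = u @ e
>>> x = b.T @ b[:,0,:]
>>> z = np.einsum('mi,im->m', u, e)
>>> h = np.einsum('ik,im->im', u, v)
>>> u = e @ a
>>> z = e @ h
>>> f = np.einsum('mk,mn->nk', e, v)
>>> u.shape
(7, 7)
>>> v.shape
(7, 11)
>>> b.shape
(3, 7, 29)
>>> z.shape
(7, 11)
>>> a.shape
(7, 7)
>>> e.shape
(7, 7)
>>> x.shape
(29, 7, 29)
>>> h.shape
(7, 11)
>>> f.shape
(11, 7)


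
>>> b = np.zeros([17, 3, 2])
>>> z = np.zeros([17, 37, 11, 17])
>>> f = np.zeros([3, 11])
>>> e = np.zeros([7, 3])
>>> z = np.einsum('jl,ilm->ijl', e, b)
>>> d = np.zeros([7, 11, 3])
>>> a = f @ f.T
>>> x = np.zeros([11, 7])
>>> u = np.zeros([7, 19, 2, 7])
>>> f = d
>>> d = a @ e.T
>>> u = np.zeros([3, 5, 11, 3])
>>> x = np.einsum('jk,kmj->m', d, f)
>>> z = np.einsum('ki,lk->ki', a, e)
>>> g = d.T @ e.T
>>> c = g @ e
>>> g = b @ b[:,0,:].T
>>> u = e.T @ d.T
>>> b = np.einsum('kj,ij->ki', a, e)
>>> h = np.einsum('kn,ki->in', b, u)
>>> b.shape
(3, 7)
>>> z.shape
(3, 3)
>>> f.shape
(7, 11, 3)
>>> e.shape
(7, 3)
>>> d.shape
(3, 7)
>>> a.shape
(3, 3)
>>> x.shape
(11,)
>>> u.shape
(3, 3)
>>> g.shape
(17, 3, 17)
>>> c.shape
(7, 3)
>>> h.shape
(3, 7)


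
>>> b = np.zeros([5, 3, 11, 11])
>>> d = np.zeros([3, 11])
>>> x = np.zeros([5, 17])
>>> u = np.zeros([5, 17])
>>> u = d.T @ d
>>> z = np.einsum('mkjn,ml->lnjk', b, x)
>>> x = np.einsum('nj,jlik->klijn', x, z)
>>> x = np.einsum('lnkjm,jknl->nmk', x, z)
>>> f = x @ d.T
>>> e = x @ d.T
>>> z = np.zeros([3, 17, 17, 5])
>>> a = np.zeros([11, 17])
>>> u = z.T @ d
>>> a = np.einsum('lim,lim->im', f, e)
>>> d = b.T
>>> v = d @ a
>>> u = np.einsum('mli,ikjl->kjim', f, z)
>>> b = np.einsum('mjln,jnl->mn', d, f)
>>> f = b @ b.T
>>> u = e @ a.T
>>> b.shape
(11, 5)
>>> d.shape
(11, 11, 3, 5)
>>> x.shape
(11, 5, 11)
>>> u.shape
(11, 5, 5)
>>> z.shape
(3, 17, 17, 5)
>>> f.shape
(11, 11)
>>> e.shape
(11, 5, 3)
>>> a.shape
(5, 3)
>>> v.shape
(11, 11, 3, 3)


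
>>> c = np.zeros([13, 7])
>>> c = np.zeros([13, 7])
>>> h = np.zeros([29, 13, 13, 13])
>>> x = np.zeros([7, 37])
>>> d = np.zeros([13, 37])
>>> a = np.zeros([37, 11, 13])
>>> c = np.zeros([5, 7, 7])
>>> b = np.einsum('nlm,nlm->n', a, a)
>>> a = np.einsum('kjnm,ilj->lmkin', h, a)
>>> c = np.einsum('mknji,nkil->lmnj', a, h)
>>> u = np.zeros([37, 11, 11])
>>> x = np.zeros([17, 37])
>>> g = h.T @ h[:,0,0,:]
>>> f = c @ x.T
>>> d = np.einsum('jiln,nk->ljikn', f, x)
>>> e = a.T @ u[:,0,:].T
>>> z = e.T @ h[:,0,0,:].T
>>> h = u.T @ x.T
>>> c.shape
(13, 11, 29, 37)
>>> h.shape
(11, 11, 17)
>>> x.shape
(17, 37)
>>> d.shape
(29, 13, 11, 37, 17)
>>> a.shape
(11, 13, 29, 37, 13)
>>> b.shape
(37,)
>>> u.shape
(37, 11, 11)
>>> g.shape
(13, 13, 13, 13)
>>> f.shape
(13, 11, 29, 17)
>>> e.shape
(13, 37, 29, 13, 37)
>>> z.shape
(37, 13, 29, 37, 29)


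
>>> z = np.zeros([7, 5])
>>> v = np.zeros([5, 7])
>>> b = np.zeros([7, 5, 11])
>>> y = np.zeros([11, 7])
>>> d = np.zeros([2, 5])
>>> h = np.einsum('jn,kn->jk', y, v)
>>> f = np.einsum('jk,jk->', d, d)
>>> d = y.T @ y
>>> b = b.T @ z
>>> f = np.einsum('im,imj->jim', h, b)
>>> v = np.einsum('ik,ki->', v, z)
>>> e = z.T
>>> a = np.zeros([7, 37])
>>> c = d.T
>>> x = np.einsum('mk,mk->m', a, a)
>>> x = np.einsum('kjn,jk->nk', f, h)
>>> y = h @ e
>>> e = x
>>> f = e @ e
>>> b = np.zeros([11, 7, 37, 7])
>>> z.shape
(7, 5)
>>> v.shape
()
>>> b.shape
(11, 7, 37, 7)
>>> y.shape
(11, 7)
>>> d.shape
(7, 7)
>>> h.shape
(11, 5)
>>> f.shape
(5, 5)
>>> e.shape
(5, 5)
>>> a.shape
(7, 37)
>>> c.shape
(7, 7)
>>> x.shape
(5, 5)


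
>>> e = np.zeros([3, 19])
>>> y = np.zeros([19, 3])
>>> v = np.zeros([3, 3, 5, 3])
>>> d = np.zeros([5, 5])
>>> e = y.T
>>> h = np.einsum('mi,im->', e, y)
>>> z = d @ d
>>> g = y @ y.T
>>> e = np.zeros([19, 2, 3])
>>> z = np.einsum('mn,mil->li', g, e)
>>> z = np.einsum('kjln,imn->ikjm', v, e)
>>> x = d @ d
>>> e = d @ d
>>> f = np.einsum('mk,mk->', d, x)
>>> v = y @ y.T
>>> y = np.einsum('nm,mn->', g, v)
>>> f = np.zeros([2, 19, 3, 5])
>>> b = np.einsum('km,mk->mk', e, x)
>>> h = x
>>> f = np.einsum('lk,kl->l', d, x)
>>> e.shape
(5, 5)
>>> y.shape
()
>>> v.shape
(19, 19)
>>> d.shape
(5, 5)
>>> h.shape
(5, 5)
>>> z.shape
(19, 3, 3, 2)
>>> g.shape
(19, 19)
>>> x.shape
(5, 5)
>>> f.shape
(5,)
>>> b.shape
(5, 5)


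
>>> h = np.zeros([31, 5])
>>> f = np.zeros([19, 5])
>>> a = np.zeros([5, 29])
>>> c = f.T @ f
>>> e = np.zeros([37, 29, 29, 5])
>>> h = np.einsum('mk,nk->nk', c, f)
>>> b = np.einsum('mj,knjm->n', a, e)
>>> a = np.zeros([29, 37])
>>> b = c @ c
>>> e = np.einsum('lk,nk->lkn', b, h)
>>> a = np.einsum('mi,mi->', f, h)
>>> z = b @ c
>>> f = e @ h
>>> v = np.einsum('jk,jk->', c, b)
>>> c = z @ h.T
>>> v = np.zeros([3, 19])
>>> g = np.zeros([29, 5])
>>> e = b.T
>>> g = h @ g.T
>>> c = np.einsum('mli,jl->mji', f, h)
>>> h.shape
(19, 5)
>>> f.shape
(5, 5, 5)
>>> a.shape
()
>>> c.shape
(5, 19, 5)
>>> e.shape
(5, 5)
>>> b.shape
(5, 5)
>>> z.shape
(5, 5)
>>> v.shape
(3, 19)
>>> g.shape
(19, 29)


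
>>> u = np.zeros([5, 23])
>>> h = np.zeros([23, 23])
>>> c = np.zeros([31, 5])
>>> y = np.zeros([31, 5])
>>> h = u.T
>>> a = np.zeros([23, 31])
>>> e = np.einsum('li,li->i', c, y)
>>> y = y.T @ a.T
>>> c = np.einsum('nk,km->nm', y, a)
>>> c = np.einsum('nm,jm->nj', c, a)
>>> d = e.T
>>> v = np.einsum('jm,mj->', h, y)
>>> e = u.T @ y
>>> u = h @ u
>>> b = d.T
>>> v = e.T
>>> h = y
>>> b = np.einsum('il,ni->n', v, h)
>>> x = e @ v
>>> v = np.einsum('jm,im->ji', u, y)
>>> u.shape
(23, 23)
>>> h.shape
(5, 23)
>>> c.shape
(5, 23)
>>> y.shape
(5, 23)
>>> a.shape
(23, 31)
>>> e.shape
(23, 23)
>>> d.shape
(5,)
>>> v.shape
(23, 5)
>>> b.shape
(5,)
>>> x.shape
(23, 23)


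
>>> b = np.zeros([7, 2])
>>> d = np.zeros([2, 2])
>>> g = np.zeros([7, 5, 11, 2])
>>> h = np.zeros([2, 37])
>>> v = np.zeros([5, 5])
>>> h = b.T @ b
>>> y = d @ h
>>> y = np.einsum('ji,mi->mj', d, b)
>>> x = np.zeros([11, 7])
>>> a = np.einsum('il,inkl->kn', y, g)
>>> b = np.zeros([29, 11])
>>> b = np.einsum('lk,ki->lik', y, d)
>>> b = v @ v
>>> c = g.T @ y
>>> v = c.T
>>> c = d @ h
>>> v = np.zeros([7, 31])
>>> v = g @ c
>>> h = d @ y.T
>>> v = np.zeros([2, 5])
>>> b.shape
(5, 5)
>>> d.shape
(2, 2)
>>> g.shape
(7, 5, 11, 2)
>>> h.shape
(2, 7)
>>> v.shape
(2, 5)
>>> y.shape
(7, 2)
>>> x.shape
(11, 7)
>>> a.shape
(11, 5)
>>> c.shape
(2, 2)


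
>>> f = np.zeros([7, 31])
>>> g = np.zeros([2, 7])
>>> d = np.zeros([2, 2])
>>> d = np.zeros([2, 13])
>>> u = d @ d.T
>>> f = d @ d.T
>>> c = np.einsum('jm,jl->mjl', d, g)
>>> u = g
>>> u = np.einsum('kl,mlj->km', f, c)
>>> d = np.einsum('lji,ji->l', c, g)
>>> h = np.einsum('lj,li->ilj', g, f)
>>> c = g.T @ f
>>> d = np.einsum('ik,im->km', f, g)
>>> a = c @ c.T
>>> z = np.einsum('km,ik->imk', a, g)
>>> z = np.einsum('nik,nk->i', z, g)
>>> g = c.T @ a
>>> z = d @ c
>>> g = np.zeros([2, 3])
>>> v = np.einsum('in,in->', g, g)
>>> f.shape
(2, 2)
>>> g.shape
(2, 3)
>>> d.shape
(2, 7)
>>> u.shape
(2, 13)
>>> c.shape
(7, 2)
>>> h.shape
(2, 2, 7)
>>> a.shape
(7, 7)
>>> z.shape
(2, 2)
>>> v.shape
()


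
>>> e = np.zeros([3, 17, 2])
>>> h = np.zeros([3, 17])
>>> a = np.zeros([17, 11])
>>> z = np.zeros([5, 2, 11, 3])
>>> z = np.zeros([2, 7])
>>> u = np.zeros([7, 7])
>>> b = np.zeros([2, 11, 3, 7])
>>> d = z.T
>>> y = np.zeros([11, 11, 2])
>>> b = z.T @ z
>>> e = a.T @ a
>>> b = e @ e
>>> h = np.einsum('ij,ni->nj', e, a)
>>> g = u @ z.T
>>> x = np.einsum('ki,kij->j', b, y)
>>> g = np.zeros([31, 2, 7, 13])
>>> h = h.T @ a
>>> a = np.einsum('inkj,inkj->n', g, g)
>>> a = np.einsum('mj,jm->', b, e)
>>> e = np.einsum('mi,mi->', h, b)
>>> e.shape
()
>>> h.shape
(11, 11)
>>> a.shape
()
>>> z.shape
(2, 7)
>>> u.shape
(7, 7)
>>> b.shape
(11, 11)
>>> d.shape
(7, 2)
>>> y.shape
(11, 11, 2)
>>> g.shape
(31, 2, 7, 13)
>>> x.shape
(2,)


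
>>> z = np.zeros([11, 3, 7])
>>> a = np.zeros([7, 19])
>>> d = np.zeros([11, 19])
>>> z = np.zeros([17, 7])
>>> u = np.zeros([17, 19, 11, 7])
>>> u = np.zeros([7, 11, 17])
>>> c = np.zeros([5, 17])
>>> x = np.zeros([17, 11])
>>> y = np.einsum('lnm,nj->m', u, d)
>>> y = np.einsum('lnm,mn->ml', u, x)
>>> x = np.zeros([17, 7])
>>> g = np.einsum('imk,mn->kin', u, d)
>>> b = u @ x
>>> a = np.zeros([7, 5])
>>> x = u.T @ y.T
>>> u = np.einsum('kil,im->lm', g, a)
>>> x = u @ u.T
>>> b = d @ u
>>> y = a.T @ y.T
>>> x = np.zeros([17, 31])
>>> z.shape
(17, 7)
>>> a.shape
(7, 5)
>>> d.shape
(11, 19)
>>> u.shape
(19, 5)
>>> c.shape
(5, 17)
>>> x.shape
(17, 31)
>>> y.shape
(5, 17)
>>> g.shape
(17, 7, 19)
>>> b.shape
(11, 5)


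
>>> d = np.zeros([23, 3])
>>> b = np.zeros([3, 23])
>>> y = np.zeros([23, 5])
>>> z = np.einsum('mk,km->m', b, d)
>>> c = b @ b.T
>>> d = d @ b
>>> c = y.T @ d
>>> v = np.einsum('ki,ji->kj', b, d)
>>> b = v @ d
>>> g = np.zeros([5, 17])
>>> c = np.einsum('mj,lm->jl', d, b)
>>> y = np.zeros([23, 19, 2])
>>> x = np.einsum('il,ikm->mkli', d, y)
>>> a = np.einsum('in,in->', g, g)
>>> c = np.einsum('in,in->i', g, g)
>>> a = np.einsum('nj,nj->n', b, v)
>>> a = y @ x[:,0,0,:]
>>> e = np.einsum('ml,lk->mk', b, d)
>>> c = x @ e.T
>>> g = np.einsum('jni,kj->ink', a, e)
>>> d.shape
(23, 23)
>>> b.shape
(3, 23)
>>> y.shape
(23, 19, 2)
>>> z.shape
(3,)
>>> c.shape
(2, 19, 23, 3)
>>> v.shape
(3, 23)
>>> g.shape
(23, 19, 3)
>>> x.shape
(2, 19, 23, 23)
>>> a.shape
(23, 19, 23)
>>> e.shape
(3, 23)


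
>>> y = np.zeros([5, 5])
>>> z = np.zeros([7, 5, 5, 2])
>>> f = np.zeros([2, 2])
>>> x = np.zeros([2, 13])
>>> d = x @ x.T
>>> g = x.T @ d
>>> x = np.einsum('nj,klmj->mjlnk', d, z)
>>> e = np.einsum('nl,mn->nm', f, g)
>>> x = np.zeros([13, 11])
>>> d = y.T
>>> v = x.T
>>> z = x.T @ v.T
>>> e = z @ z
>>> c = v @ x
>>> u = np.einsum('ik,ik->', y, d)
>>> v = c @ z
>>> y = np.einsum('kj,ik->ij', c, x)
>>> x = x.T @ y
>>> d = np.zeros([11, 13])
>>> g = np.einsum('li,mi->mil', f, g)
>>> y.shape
(13, 11)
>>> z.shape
(11, 11)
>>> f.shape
(2, 2)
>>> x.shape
(11, 11)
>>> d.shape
(11, 13)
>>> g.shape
(13, 2, 2)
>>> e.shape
(11, 11)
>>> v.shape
(11, 11)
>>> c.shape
(11, 11)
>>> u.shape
()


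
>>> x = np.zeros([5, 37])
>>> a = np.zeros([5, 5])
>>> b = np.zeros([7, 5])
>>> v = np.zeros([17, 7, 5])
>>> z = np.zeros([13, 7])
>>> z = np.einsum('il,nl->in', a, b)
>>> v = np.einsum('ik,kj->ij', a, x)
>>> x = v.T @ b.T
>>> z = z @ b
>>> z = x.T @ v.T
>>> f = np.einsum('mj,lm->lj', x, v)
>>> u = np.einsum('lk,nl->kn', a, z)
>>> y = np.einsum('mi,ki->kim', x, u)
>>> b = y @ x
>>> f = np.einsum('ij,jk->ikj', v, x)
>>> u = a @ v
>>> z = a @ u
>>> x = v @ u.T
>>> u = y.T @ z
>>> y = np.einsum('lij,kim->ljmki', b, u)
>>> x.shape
(5, 5)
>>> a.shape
(5, 5)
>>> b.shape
(5, 7, 7)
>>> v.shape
(5, 37)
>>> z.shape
(5, 37)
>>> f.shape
(5, 7, 37)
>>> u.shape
(37, 7, 37)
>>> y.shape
(5, 7, 37, 37, 7)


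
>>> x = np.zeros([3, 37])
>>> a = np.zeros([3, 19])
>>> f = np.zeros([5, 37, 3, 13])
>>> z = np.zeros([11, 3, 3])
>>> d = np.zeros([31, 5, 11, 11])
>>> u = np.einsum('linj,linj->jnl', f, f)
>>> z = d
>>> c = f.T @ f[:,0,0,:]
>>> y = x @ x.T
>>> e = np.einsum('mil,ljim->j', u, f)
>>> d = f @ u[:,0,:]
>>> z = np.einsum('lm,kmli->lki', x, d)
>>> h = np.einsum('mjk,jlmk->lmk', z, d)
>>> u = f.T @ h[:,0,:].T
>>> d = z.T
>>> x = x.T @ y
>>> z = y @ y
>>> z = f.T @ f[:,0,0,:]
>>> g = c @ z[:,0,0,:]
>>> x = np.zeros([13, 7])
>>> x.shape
(13, 7)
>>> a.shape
(3, 19)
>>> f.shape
(5, 37, 3, 13)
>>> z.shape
(13, 3, 37, 13)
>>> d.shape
(5, 5, 3)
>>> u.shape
(13, 3, 37, 37)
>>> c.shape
(13, 3, 37, 13)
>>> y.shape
(3, 3)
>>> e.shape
(37,)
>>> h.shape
(37, 3, 5)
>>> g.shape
(13, 3, 37, 13)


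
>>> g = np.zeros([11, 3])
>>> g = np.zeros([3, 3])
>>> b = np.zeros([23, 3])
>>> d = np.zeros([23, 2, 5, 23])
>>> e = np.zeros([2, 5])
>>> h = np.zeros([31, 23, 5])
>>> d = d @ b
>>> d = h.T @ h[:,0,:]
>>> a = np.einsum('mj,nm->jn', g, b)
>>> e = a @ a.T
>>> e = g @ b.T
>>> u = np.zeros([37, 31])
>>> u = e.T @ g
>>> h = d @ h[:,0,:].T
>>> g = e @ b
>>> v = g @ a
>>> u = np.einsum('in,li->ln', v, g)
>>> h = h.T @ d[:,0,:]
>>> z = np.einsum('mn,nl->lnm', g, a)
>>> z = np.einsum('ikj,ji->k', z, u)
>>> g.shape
(3, 3)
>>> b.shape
(23, 3)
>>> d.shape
(5, 23, 5)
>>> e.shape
(3, 23)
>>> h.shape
(31, 23, 5)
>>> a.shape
(3, 23)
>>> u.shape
(3, 23)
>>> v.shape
(3, 23)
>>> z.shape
(3,)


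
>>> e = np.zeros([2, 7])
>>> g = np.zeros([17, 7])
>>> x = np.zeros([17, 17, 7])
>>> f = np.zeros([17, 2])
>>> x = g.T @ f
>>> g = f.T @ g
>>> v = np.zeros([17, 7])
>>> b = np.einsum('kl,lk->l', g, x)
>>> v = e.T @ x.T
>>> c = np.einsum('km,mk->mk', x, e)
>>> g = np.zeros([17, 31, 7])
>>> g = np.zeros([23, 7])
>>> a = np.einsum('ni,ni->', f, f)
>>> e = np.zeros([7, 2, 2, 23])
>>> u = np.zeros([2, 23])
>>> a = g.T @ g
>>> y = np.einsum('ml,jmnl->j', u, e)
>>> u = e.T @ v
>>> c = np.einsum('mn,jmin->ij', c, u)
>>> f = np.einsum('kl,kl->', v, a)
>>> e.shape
(7, 2, 2, 23)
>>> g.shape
(23, 7)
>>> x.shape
(7, 2)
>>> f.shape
()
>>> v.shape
(7, 7)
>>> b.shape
(7,)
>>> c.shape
(2, 23)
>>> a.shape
(7, 7)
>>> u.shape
(23, 2, 2, 7)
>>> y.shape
(7,)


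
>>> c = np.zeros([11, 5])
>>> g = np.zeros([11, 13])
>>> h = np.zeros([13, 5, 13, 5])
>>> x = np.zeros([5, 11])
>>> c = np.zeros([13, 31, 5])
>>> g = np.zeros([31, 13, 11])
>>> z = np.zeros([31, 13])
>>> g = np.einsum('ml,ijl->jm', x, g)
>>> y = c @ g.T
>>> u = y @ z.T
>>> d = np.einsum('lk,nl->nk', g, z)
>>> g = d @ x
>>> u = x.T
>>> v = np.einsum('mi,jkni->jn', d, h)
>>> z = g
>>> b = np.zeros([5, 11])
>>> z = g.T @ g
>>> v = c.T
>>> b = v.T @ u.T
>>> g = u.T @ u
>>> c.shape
(13, 31, 5)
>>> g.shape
(5, 5)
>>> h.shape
(13, 5, 13, 5)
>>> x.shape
(5, 11)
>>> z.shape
(11, 11)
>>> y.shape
(13, 31, 13)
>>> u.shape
(11, 5)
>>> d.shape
(31, 5)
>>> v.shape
(5, 31, 13)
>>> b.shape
(13, 31, 11)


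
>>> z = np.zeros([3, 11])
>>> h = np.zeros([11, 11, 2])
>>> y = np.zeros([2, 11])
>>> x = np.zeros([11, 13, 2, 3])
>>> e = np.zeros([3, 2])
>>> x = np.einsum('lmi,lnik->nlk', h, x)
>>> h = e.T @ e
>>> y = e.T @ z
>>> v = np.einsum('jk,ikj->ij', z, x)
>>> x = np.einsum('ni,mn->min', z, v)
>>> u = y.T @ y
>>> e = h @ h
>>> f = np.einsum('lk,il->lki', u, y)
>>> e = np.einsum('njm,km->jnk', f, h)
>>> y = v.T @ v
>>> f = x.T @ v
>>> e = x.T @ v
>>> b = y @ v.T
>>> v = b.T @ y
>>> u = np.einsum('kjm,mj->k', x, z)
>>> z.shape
(3, 11)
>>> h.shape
(2, 2)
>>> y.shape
(3, 3)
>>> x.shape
(13, 11, 3)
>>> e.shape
(3, 11, 3)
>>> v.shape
(13, 3)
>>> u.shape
(13,)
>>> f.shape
(3, 11, 3)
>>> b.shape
(3, 13)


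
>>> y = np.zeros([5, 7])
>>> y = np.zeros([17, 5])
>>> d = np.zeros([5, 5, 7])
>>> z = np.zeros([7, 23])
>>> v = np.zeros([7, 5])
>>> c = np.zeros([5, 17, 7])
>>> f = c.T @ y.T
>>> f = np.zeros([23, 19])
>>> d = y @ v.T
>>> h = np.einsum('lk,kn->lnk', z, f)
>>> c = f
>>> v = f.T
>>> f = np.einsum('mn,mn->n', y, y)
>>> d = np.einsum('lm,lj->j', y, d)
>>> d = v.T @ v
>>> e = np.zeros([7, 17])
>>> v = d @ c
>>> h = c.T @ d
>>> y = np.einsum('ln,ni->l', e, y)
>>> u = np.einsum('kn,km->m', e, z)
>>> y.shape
(7,)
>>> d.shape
(23, 23)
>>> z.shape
(7, 23)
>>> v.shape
(23, 19)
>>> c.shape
(23, 19)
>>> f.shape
(5,)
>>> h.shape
(19, 23)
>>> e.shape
(7, 17)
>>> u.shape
(23,)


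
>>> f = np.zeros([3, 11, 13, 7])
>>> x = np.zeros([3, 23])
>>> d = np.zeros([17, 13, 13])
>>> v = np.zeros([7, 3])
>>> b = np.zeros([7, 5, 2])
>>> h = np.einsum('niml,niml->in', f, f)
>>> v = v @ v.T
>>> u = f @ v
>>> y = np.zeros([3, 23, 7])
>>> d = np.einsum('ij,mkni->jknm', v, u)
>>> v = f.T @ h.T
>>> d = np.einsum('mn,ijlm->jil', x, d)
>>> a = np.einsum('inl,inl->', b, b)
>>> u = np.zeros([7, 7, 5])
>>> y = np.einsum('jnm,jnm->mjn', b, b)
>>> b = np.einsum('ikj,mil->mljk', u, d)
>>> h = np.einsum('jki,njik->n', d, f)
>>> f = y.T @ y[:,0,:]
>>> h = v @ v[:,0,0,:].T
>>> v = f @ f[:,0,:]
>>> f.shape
(5, 7, 5)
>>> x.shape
(3, 23)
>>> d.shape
(11, 7, 13)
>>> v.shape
(5, 7, 5)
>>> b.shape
(11, 13, 5, 7)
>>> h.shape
(7, 13, 11, 7)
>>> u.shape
(7, 7, 5)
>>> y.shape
(2, 7, 5)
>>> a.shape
()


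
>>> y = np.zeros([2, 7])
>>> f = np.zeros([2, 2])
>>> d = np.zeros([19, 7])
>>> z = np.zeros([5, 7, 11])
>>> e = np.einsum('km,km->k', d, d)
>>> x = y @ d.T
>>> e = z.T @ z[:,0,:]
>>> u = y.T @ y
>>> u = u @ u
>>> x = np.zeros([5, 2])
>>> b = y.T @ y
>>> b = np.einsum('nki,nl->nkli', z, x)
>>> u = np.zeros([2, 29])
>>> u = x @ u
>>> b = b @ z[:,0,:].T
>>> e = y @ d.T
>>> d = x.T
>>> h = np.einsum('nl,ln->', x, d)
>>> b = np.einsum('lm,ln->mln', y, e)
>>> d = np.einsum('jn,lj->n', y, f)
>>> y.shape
(2, 7)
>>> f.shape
(2, 2)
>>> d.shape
(7,)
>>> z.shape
(5, 7, 11)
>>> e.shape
(2, 19)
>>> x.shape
(5, 2)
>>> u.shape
(5, 29)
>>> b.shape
(7, 2, 19)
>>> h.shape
()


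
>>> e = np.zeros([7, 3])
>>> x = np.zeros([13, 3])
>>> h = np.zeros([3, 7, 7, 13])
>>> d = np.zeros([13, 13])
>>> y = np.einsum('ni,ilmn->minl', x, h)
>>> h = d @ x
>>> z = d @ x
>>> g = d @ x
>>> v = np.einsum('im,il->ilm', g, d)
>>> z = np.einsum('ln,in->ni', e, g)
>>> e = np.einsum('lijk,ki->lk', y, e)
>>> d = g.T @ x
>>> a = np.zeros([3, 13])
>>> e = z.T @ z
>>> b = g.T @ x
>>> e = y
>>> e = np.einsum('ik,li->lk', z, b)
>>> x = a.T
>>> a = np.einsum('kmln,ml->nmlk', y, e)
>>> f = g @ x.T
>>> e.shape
(3, 13)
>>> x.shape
(13, 3)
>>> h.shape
(13, 3)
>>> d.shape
(3, 3)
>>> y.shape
(7, 3, 13, 7)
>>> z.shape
(3, 13)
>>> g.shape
(13, 3)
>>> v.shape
(13, 13, 3)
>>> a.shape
(7, 3, 13, 7)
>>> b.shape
(3, 3)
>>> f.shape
(13, 13)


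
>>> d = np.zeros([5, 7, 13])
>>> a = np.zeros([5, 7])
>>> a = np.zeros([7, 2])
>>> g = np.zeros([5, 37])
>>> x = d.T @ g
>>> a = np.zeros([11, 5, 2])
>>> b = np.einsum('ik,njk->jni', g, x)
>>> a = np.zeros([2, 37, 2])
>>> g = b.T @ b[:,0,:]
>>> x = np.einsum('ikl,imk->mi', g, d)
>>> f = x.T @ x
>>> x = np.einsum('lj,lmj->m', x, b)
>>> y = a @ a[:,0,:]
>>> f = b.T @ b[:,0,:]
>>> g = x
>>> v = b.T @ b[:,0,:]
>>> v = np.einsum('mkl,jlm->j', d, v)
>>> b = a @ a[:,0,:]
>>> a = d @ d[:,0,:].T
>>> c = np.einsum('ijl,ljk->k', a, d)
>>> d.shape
(5, 7, 13)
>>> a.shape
(5, 7, 5)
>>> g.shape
(13,)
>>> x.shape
(13,)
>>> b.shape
(2, 37, 2)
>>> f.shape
(5, 13, 5)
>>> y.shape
(2, 37, 2)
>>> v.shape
(5,)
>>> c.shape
(13,)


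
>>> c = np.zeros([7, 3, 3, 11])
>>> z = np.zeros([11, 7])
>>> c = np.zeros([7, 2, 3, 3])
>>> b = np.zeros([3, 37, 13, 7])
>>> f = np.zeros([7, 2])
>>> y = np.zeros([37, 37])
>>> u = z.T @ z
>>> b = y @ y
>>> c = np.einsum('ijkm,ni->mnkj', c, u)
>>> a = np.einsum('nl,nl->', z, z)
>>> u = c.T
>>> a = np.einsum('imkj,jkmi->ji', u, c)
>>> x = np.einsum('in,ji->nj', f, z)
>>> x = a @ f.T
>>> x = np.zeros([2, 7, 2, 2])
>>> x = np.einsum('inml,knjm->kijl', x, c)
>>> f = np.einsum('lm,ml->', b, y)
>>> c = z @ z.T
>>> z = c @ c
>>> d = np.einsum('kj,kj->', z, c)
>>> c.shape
(11, 11)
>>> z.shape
(11, 11)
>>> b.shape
(37, 37)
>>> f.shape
()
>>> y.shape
(37, 37)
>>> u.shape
(2, 3, 7, 3)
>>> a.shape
(3, 2)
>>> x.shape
(3, 2, 3, 2)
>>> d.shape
()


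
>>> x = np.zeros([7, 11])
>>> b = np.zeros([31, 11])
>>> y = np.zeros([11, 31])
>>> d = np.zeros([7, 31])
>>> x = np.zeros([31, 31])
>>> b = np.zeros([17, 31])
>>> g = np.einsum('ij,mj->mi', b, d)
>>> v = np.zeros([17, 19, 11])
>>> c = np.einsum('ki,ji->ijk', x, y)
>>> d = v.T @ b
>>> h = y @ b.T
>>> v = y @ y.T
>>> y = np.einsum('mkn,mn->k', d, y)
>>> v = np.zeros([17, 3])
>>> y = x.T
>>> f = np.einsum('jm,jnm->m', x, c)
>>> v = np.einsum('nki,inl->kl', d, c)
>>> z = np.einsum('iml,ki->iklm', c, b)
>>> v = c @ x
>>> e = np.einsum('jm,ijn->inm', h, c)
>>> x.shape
(31, 31)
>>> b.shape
(17, 31)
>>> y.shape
(31, 31)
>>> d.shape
(11, 19, 31)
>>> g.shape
(7, 17)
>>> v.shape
(31, 11, 31)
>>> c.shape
(31, 11, 31)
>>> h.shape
(11, 17)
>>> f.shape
(31,)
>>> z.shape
(31, 17, 31, 11)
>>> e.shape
(31, 31, 17)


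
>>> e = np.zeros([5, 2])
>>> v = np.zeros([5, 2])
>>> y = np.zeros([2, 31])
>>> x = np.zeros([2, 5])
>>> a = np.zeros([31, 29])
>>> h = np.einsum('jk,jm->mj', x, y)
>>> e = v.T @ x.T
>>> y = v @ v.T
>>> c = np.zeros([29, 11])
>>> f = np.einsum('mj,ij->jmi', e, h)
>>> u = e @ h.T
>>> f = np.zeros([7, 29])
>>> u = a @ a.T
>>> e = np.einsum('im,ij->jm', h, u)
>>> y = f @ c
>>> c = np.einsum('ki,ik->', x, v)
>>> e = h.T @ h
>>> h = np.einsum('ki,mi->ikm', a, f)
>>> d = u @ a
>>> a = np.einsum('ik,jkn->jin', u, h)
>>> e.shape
(2, 2)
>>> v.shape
(5, 2)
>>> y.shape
(7, 11)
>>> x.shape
(2, 5)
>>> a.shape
(29, 31, 7)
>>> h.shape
(29, 31, 7)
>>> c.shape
()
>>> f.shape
(7, 29)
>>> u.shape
(31, 31)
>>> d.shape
(31, 29)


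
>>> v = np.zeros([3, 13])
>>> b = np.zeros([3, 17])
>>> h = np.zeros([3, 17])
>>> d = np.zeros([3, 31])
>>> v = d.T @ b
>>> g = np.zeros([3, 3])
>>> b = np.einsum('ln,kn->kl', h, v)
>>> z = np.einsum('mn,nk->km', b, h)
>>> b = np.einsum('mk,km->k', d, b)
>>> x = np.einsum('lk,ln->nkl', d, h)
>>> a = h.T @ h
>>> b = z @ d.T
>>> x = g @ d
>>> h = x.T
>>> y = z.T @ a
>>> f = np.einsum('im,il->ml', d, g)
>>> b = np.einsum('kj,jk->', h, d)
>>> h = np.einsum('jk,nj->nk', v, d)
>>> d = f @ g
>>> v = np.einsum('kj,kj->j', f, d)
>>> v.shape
(3,)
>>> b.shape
()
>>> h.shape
(3, 17)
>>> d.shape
(31, 3)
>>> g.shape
(3, 3)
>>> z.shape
(17, 31)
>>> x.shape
(3, 31)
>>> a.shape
(17, 17)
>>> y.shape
(31, 17)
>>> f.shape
(31, 3)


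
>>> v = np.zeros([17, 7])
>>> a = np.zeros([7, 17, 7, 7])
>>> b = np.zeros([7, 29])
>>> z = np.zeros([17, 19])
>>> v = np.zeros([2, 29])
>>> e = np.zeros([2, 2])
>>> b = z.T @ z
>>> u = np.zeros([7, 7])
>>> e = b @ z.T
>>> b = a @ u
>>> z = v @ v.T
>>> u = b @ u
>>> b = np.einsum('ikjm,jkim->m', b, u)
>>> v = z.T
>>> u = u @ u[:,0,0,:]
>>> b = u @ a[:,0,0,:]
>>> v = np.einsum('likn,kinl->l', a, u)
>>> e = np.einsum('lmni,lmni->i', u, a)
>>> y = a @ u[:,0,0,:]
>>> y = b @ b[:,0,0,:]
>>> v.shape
(7,)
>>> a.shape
(7, 17, 7, 7)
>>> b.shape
(7, 17, 7, 7)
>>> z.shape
(2, 2)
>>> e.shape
(7,)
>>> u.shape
(7, 17, 7, 7)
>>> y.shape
(7, 17, 7, 7)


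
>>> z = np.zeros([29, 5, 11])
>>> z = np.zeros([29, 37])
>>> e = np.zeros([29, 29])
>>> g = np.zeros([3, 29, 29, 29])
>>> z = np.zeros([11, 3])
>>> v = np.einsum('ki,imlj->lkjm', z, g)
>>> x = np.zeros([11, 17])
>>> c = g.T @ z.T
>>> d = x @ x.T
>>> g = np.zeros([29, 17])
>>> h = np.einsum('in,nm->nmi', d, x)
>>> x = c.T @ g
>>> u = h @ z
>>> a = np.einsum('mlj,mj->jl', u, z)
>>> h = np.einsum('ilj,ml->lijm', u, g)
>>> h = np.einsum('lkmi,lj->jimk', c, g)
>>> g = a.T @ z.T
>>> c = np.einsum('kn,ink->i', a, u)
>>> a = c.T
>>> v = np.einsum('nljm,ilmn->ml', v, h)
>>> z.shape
(11, 3)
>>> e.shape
(29, 29)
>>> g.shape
(17, 11)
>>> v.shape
(29, 11)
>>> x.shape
(11, 29, 29, 17)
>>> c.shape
(11,)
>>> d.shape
(11, 11)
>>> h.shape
(17, 11, 29, 29)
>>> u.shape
(11, 17, 3)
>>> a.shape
(11,)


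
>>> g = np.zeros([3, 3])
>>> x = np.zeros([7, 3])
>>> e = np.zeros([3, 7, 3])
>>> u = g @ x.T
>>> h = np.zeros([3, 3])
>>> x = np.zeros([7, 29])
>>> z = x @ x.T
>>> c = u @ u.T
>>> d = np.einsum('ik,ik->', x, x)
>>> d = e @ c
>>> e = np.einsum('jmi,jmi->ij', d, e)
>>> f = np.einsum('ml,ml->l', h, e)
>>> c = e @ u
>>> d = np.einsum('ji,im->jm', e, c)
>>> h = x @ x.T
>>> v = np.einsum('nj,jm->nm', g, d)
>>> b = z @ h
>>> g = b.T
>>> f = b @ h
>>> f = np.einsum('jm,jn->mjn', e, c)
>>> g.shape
(7, 7)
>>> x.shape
(7, 29)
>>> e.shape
(3, 3)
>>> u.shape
(3, 7)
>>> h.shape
(7, 7)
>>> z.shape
(7, 7)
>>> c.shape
(3, 7)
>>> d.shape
(3, 7)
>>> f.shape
(3, 3, 7)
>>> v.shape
(3, 7)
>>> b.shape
(7, 7)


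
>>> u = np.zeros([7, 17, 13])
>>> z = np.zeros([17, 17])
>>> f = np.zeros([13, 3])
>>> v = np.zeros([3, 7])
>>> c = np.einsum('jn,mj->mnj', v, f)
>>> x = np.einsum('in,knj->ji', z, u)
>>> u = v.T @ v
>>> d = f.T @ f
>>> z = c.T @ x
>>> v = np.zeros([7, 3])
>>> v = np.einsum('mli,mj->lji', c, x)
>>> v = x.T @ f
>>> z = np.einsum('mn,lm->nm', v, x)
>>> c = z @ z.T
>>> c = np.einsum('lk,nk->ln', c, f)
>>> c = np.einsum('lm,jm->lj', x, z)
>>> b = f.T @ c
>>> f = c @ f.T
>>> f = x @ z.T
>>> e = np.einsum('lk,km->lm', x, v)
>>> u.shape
(7, 7)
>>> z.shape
(3, 17)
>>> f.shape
(13, 3)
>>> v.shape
(17, 3)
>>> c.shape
(13, 3)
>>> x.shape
(13, 17)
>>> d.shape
(3, 3)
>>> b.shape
(3, 3)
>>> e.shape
(13, 3)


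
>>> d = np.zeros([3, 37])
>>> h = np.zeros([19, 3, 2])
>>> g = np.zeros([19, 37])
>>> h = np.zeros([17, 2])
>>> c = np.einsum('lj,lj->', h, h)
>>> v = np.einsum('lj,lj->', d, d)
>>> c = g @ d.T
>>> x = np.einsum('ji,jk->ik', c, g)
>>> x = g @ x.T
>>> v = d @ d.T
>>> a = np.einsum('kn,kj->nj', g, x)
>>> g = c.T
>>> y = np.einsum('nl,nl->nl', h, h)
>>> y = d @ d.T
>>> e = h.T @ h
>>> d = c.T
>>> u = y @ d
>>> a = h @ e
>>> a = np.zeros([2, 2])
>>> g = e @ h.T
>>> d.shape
(3, 19)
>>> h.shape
(17, 2)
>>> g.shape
(2, 17)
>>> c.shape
(19, 3)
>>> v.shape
(3, 3)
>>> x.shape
(19, 3)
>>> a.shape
(2, 2)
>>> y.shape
(3, 3)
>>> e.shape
(2, 2)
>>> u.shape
(3, 19)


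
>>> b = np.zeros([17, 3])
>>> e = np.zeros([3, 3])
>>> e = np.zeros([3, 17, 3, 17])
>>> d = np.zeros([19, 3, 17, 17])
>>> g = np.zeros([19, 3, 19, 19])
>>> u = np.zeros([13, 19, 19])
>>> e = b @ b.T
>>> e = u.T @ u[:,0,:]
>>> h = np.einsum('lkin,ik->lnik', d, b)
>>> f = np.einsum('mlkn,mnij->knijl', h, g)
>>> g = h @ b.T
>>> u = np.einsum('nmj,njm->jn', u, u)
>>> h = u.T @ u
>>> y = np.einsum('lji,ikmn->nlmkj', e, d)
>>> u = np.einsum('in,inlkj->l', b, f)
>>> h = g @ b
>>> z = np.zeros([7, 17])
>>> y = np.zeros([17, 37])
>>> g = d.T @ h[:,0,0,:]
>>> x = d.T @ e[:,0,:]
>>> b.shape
(17, 3)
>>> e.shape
(19, 19, 19)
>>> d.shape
(19, 3, 17, 17)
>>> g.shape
(17, 17, 3, 3)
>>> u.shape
(19,)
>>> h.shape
(19, 17, 17, 3)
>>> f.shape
(17, 3, 19, 19, 17)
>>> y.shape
(17, 37)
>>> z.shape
(7, 17)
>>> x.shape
(17, 17, 3, 19)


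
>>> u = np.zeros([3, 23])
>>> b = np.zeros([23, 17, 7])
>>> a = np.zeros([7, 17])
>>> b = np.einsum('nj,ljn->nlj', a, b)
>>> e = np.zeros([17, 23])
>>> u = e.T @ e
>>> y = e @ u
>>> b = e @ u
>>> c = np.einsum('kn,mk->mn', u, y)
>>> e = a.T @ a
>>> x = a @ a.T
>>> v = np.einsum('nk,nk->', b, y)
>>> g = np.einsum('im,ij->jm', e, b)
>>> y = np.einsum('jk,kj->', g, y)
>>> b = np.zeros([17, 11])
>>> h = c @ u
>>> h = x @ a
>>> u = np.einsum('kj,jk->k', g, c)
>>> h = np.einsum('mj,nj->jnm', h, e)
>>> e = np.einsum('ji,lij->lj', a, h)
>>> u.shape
(23,)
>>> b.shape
(17, 11)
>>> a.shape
(7, 17)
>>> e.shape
(17, 7)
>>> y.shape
()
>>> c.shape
(17, 23)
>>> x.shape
(7, 7)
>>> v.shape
()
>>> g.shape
(23, 17)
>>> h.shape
(17, 17, 7)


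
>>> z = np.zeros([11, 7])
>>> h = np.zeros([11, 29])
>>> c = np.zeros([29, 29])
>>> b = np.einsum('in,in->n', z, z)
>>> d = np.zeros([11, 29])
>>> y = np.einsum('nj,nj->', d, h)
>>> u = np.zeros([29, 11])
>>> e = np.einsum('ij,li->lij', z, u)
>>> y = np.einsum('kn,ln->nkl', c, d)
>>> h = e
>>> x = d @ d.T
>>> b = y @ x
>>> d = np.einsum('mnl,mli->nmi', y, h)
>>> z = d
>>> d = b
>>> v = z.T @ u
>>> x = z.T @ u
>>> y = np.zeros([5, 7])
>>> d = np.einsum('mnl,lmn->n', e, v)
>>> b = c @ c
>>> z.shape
(29, 29, 7)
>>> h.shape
(29, 11, 7)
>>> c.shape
(29, 29)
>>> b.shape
(29, 29)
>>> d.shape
(11,)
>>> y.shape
(5, 7)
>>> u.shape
(29, 11)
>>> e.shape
(29, 11, 7)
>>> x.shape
(7, 29, 11)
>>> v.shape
(7, 29, 11)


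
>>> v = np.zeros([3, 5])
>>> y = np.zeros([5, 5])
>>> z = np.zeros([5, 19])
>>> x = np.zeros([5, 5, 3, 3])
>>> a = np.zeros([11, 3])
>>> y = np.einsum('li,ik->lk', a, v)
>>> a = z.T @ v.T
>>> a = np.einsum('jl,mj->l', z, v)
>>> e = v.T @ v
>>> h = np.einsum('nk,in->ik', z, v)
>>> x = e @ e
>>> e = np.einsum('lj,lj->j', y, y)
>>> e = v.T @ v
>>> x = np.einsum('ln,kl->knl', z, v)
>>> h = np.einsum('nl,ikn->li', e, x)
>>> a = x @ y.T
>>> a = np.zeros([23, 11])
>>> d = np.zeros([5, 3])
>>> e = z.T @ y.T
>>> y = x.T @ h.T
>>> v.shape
(3, 5)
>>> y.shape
(5, 19, 5)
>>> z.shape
(5, 19)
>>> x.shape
(3, 19, 5)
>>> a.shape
(23, 11)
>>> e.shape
(19, 11)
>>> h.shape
(5, 3)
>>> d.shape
(5, 3)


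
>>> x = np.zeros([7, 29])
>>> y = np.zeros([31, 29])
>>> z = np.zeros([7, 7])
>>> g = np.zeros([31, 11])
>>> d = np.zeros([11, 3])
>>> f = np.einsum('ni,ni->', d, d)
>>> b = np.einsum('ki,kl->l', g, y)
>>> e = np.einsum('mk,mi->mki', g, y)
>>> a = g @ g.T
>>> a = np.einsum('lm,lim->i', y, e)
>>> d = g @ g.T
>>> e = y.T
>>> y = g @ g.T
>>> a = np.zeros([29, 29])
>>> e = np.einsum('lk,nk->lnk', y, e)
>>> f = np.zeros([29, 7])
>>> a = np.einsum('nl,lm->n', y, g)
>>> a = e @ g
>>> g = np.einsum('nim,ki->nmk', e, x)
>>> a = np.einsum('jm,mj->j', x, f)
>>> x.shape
(7, 29)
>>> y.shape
(31, 31)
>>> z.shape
(7, 7)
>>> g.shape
(31, 31, 7)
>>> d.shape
(31, 31)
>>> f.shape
(29, 7)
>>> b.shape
(29,)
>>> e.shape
(31, 29, 31)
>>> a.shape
(7,)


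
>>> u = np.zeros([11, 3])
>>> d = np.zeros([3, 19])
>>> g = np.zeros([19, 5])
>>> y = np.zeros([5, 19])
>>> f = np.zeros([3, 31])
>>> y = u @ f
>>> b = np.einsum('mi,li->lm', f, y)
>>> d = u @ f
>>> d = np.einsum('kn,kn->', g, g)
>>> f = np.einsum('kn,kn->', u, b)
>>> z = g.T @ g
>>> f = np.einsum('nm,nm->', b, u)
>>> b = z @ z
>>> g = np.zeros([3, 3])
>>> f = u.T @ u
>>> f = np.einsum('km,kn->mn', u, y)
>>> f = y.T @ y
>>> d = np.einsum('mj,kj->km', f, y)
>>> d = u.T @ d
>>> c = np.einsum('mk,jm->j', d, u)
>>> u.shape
(11, 3)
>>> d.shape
(3, 31)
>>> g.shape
(3, 3)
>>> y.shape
(11, 31)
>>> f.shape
(31, 31)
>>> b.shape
(5, 5)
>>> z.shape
(5, 5)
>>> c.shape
(11,)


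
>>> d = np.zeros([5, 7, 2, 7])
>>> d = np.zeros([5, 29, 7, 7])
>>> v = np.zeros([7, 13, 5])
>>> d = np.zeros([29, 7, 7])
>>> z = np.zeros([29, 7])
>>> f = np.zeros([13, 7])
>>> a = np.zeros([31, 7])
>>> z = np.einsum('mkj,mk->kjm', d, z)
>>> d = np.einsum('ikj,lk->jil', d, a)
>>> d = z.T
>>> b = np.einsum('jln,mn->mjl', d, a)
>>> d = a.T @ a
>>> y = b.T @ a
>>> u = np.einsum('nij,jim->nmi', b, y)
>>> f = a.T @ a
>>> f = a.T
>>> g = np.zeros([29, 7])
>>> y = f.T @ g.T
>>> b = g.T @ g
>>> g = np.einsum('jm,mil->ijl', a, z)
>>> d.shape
(7, 7)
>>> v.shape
(7, 13, 5)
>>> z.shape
(7, 7, 29)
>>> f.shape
(7, 31)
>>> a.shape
(31, 7)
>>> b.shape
(7, 7)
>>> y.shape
(31, 29)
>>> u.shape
(31, 7, 29)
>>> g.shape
(7, 31, 29)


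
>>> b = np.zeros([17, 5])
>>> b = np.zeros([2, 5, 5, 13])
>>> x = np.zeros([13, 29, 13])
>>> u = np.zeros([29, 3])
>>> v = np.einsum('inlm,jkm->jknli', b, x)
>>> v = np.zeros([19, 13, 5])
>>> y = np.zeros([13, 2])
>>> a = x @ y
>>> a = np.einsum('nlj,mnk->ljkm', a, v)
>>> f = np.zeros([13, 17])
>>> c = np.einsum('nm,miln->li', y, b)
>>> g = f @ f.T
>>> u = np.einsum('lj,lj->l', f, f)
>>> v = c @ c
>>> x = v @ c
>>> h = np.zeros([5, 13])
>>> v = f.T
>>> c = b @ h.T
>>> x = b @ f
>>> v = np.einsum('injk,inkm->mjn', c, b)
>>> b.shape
(2, 5, 5, 13)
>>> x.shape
(2, 5, 5, 17)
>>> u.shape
(13,)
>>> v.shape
(13, 5, 5)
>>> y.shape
(13, 2)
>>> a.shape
(29, 2, 5, 19)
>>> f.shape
(13, 17)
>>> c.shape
(2, 5, 5, 5)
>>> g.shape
(13, 13)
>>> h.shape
(5, 13)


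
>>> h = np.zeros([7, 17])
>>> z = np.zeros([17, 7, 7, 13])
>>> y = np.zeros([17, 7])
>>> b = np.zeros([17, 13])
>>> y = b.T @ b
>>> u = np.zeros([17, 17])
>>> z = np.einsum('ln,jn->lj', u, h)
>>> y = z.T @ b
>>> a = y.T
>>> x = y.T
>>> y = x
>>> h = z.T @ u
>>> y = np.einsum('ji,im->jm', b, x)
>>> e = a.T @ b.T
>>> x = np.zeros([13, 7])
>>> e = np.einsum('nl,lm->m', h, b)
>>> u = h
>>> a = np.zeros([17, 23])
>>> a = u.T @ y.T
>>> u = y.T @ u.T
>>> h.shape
(7, 17)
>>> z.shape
(17, 7)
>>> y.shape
(17, 7)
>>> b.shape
(17, 13)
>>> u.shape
(7, 7)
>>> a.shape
(17, 17)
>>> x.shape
(13, 7)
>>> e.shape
(13,)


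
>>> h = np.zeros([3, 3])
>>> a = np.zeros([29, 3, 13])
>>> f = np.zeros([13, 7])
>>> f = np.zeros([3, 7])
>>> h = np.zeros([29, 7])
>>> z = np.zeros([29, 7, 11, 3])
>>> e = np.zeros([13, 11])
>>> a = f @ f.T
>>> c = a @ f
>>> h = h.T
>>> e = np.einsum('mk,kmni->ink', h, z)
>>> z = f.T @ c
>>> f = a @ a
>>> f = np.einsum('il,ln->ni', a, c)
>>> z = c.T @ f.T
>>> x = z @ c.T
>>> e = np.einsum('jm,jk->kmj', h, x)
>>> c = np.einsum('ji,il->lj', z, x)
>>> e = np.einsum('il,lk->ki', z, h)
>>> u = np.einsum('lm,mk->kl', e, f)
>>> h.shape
(7, 29)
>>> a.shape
(3, 3)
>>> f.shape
(7, 3)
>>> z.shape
(7, 7)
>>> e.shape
(29, 7)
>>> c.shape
(3, 7)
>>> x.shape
(7, 3)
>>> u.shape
(3, 29)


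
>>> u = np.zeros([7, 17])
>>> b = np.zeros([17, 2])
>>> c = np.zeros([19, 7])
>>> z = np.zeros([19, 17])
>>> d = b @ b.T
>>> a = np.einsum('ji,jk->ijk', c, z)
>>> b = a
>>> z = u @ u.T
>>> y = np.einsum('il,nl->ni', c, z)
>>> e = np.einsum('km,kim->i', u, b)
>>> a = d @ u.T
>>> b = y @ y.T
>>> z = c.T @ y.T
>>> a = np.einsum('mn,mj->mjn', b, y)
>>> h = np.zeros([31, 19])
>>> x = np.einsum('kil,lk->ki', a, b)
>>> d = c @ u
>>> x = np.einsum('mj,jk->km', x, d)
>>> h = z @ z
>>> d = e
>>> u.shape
(7, 17)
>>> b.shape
(7, 7)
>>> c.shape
(19, 7)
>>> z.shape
(7, 7)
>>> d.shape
(19,)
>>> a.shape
(7, 19, 7)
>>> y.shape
(7, 19)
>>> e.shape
(19,)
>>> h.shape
(7, 7)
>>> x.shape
(17, 7)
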